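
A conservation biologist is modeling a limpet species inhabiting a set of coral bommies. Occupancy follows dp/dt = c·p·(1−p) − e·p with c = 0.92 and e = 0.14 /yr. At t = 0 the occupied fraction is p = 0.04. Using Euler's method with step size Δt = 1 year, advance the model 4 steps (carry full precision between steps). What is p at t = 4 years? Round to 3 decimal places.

0.319

Update rule: p ← p + [c·p·(1−p) − e·p]·Δt with Δt = 1.
p: 0.04000 → 0.06973  (Δp = +0.02973)
p: 0.06973 → 0.11964  (Δp = +0.04991)
p: 0.11964 → 0.19979  (Δp = +0.08015)
p: 0.19979 → 0.31891  (Δp = +0.11912)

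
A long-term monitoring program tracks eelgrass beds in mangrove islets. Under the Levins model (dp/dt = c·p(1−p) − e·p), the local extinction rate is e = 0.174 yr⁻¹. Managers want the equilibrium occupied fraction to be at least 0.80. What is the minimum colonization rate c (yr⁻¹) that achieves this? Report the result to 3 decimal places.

p* = 1 − e/c ≥ 0.80 requires e/c ≤ 0.2000, i.e. c ≥ e/0.2000.
c_min = 0.174/0.2000 = 0.8700.

0.870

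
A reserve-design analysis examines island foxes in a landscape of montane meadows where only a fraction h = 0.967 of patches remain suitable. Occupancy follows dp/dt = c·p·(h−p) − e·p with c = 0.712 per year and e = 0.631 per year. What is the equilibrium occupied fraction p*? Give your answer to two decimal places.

Setting dp/dt = 0 and dividing by p* gives c·(h−p*) = e.
So p* = h − e/c = 0.967 − 0.631/0.712 = 0.967 − 0.8862 = 0.0808.

0.08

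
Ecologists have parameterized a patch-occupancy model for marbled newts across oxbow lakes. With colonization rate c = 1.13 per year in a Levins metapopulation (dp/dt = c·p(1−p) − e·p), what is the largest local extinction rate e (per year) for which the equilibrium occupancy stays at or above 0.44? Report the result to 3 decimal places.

1 − e/c ≥ 0.44 ⇒ e ≤ c(1 − 0.44) = 1.13 × 0.5600.
e_max = 0.6328.

0.633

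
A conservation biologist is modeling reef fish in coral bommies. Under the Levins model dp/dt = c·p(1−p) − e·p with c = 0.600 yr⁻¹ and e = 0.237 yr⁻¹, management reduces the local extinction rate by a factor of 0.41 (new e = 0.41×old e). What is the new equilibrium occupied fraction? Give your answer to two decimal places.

0.84

Before: p* = 1 − 0.237/0.600 = 0.6050.
After the change, c = 0.6, e = 0.09717, so p* = 1 − 0.09717/0.6 = 0.8380.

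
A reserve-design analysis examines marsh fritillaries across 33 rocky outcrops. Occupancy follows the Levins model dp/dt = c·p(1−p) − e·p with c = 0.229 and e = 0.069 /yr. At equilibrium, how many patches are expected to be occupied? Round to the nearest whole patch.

23

p* = 1 − e/c = 1 − 0.069/0.229 = 0.6987.
Expected occupied patches = N × p* = 33 × 0.6987 = 23.06 ≈ 23.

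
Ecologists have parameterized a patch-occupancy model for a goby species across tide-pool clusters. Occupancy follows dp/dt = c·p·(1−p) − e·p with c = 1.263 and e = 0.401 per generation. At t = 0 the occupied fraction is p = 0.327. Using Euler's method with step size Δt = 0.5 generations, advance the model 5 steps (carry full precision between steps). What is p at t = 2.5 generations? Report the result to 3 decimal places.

0.621

Update rule: p ← p + [c·p·(1−p) − e·p]·Δt with Δt = 0.5.
t = 0.5: p = 0.32700 + (+0.07341) = 0.40041
t = 1: p = 0.40041 + (+0.07133) = 0.47174
t = 1.5: p = 0.47174 + (+0.06279) = 0.53453
t = 2: p = 0.53453 + (+0.04995) = 0.58448
t = 2.5: p = 0.58448 + (+0.03618) = 0.62066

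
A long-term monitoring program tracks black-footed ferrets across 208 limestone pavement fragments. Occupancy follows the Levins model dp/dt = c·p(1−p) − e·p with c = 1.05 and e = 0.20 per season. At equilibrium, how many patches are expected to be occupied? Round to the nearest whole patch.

168

p* = 1 − e/c = 1 − 0.20/1.05 = 0.8095.
Expected occupied patches = N × p* = 208 × 0.8095 = 168.38 ≈ 168.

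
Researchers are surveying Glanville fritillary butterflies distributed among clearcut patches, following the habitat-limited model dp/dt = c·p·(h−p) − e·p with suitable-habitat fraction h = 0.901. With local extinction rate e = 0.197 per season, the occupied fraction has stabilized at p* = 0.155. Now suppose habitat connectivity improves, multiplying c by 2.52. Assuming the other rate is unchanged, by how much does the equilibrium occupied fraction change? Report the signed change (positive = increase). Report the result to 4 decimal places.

Balance c(h−p*) = e gives c = e/(0.901 − 0.15500) = 0.197/0.74600 = 0.26408.
New p* = 0.901 − e/c = 0.901 − 0.19700/0.66548 = 0.60497.
Δp* = 0.60497 − 0.15500 = +0.44997.

0.4500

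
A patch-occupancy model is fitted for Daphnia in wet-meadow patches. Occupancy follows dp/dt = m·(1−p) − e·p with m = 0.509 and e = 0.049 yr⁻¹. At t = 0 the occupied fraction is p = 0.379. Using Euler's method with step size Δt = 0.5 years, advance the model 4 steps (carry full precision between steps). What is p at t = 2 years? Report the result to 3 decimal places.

Update rule: p ← p + [m·(1−p) − e·p]·Δt with Δt = 0.5.
p: 0.37900 → 0.52776  (Δp = +0.14876)
p: 0.52776 → 0.63501  (Δp = +0.10726)
p: 0.63501 → 0.71235  (Δp = +0.07733)
p: 0.71235 → 0.76810  (Δp = +0.05576)

0.768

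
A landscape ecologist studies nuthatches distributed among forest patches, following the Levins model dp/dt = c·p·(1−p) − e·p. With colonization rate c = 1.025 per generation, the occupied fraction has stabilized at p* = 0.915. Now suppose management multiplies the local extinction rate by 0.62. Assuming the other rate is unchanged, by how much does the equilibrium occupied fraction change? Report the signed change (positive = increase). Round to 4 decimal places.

Balance c(1−p*) = e gives e = 1.025×(1 − 0.91500) = 0.08712.
New p* = 1 − e/c = 1 − 0.05401/1.02500 = 0.94731.
Δp* = 0.94731 − 0.91500 = +0.03231.

0.0323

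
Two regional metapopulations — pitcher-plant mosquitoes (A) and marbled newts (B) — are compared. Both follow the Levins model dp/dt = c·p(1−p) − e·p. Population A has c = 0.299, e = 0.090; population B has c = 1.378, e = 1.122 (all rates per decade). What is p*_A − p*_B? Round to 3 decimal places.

A: p*_A = 1 − 0.090/0.299 = 0.6990.
B: p*_B = 1 − 1.122/1.378 = 0.1858.
p*_A − p*_B = 0.6990 − 0.1858 = 0.5132.

0.513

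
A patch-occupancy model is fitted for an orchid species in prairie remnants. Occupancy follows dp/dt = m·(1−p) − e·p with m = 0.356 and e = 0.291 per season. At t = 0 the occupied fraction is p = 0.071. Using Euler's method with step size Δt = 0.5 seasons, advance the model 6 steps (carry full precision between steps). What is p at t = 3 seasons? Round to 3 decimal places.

Update rule: p ← p + [m·(1−p) − e·p]·Δt with Δt = 0.5.
p: 0.07100 → 0.22603  (Δp = +0.15503)
p: 0.22603 → 0.33091  (Δp = +0.10488)
p: 0.33091 → 0.40186  (Δp = +0.07095)
p: 0.40186 → 0.44986  (Δp = +0.04800)
p: 0.44986 → 0.48233  (Δp = +0.03247)
p: 0.48233 → 0.50430  (Δp = +0.02197)

0.504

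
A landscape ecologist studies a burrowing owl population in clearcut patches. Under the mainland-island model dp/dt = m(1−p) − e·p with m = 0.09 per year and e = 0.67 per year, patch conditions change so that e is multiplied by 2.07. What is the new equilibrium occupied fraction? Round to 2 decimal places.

0.06

Before: p* = 0.09/(0.09+0.67) = 0.1184.
After: m = 0.09, e = 1.3869; p* = 0.09/1.4769 = 0.0609.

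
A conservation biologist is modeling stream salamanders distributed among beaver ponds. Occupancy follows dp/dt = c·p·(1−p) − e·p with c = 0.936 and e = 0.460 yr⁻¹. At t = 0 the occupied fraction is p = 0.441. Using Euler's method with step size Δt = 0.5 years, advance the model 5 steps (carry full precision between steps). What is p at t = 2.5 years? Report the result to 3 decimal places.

Update rule: p ← p + [c·p·(1−p) − e·p]·Δt with Δt = 0.5.
t = 0.5: p = 0.44100 + (+0.01394) = 0.45494
t = 1: p = 0.45494 + (+0.01141) = 0.46635
t = 1.5: p = 0.46635 + (+0.00921) = 0.47556
t = 2: p = 0.47556 + (+0.00734) = 0.48290
t = 2.5: p = 0.48290 + (+0.00580) = 0.48870

0.489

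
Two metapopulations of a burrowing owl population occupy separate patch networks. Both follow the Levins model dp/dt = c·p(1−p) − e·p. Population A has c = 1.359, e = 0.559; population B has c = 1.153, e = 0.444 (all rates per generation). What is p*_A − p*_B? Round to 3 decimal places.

A: p*_A = 1 − 0.559/1.359 = 0.5887.
B: p*_B = 1 − 0.444/1.153 = 0.6149.
p*_A − p*_B = 0.5887 − 0.6149 = -0.0262.

-0.026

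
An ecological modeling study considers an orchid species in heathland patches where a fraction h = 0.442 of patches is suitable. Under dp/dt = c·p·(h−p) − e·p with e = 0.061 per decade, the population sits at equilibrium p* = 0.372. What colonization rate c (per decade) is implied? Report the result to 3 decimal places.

At equilibrium c(h−p*) = e, so c = e/(h−p*).
c = 0.061/(0.442 − 0.372) = 0.061/0.0700 = 0.8714.

0.871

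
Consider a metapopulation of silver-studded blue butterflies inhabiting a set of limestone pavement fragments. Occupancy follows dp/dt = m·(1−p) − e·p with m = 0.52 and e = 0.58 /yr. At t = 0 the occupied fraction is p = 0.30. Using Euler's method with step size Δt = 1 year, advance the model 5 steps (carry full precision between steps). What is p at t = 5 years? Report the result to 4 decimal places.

0.4727

Update rule: p ← p + [m·(1−p) − e·p]·Δt with Δt = 1.
step 1: Δp = +0.19000, p = 0.49000
step 2: Δp = -0.01900, p = 0.47100
step 3: Δp = +0.00190, p = 0.47290
step 4: Δp = -0.00019, p = 0.47271
step 5: Δp = +0.00002, p = 0.47273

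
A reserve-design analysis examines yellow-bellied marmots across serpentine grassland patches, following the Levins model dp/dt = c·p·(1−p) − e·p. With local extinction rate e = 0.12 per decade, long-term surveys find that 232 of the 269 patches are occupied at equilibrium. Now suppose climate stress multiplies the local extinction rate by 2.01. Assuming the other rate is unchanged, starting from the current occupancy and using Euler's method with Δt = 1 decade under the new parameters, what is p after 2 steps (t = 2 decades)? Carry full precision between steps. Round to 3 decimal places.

Observed p* = 232/269 = 0.86245.
Balance c(1−p*) = e gives c = e/(1 − 0.86245) = 0.12/0.13755 = 0.87243.
Starting from p₀ = 0.86245; update p ← p + (dp/dt)·Δt with the new parameters.
t = 1: p = 0.86245 + (-0.10453) = 0.75792
t = 2: p = 0.75792 + (-0.02274) = 0.73518

0.735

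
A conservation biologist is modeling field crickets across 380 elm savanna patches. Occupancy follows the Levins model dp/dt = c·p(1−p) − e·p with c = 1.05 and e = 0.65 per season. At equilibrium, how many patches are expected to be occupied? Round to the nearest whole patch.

145

p* = 1 − e/c = 1 − 0.65/1.05 = 0.3810.
Expected occupied patches = N × p* = 380 × 0.3810 = 144.76 ≈ 145.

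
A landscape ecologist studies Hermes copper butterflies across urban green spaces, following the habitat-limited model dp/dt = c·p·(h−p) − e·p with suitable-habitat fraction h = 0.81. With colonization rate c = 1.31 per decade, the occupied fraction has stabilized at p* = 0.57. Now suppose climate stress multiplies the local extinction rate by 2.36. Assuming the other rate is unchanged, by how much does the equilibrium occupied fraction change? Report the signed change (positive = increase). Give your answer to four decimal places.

Balance c(h−p*) = e gives e = 1.31×(0.81 − 0.57000) = 0.31440.
New p* = 0.81 − e/c = 0.81 − 0.74198/1.31000 = 0.24360.
Δp* = 0.24360 − 0.57000 = -0.32640.

-0.3264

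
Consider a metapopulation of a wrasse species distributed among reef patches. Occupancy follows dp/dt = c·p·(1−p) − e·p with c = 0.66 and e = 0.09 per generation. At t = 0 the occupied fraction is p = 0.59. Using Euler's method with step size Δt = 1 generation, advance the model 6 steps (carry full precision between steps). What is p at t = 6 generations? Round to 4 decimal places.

0.8597

Update rule: p ← p + [c·p·(1−p) − e·p]·Δt with Δt = 1.
t = 1: p = 0.59000 + (+0.10655) = 0.69655
t = 2: p = 0.69655 + (+0.07681) = 0.77337
t = 3: p = 0.77337 + (+0.04608) = 0.81944
t = 4: p = 0.81944 + (+0.02390) = 0.84334
t = 5: p = 0.84334 + (+0.01130) = 0.85464
t = 6: p = 0.85464 + (+0.00508) = 0.85971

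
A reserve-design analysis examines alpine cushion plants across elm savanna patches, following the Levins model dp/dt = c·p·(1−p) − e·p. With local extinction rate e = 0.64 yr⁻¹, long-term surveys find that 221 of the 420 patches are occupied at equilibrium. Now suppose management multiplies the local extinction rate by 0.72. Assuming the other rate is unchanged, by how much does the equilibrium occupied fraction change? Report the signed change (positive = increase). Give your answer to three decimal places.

Observed p* = 221/420 = 0.52619.
Balance c(1−p*) = e gives c = e/(1 − 0.52619) = 0.64/0.47381 = 1.35075.
New p* = 1 − e/c = 1 − 0.46080/1.35075 = 0.65886.
Δp* = 0.65886 − 0.52619 = +0.13267.

0.133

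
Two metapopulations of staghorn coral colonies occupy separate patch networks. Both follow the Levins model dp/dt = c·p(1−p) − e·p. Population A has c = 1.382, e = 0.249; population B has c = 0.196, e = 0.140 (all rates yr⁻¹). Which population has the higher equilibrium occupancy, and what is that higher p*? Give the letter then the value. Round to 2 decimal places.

A: p*_A = 1 − 0.249/1.382 = 0.8198.
B: p*_B = 1 − 0.140/0.196 = 0.2857.
A is higher at 0.8198.

A, 0.82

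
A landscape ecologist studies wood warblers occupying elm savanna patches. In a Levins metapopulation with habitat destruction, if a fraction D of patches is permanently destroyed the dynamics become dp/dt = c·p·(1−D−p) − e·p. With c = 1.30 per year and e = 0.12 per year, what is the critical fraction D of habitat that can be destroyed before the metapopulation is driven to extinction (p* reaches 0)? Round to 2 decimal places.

The nontrivial equilibrium is p* = (1−D) − e/c; extinction occurs when this hits zero.
So D_crit = 1 − e/c = 1 − 0.12/1.30 = 1 − 0.0923 = 0.9077.
This equals the undisturbed p*, a classic result of Lande's extension.

0.91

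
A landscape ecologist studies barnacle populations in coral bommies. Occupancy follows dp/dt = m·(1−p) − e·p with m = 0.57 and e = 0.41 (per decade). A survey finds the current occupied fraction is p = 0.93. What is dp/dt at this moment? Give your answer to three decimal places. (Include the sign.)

-0.341

Colonization term: m·(1−p) = 0.57×0.0700 = 0.03990.
Extinction term: e·p = 0.38130.
dp/dt = 0.03990 − 0.38130 = -0.34140.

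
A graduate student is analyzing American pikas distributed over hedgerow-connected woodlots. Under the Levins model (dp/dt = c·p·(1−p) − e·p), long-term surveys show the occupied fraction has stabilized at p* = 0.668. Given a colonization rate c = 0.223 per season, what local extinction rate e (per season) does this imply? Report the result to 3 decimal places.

At equilibrium c(1−p*) = e.
e = 0.223 × (1 − 0.668) = 0.223 × 0.3320 = 0.0740.

0.074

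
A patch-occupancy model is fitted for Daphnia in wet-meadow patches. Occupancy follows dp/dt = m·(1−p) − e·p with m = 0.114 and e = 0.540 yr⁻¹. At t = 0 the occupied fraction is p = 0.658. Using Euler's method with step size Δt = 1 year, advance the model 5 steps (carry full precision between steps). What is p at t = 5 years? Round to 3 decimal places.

Update rule: p ← p + [m·(1−p) − e·p]·Δt with Δt = 1.
step 1: Δp = -0.31633, p = 0.34167
step 2: Δp = -0.10945, p = 0.23222
step 3: Δp = -0.03787, p = 0.19435
step 4: Δp = -0.01310, p = 0.18124
step 5: Δp = -0.00453, p = 0.17671

0.177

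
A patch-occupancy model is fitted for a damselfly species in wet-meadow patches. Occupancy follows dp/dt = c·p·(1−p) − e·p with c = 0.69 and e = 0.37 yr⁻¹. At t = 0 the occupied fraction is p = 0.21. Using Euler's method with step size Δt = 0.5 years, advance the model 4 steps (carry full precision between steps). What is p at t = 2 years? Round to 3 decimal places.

0.284

Update rule: p ← p + [c·p·(1−p) − e·p]·Δt with Δt = 0.5.
t = 0.5: p = 0.21000 + (+0.01839) = 0.22839
t = 1: p = 0.22839 + (+0.01855) = 0.24693
t = 1.5: p = 0.24693 + (+0.01847) = 0.26540
t = 2: p = 0.26540 + (+0.01816) = 0.28357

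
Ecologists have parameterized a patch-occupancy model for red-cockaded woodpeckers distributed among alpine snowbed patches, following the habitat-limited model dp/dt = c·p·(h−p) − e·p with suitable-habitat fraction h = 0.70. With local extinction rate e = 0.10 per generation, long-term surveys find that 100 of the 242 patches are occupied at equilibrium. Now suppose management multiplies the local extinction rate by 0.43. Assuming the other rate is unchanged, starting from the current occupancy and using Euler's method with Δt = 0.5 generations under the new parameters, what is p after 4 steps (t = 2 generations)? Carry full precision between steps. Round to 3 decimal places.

0.457

Observed p* = 100/242 = 0.41322.
Balance c(h−p*) = e gives c = e/(0.7 − 0.41322) = 0.10/0.28678 = 0.34870.
Starting from p₀ = 0.41322; update p ← p + (dp/dt)·Δt with the new parameters.
step 1: Δp = +0.01178, p = 0.42500
step 2: Δp = +0.01124, p = 0.43624
step 3: Δp = +0.01068, p = 0.44692
step 4: Δp = +0.01011, p = 0.45703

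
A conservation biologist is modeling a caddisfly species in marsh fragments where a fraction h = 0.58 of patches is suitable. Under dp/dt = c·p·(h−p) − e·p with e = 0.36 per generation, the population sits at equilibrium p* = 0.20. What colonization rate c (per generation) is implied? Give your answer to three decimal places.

0.947

At equilibrium c(h−p*) = e, so c = e/(h−p*).
c = 0.36/(0.58 − 0.20) = 0.36/0.3800 = 0.9474.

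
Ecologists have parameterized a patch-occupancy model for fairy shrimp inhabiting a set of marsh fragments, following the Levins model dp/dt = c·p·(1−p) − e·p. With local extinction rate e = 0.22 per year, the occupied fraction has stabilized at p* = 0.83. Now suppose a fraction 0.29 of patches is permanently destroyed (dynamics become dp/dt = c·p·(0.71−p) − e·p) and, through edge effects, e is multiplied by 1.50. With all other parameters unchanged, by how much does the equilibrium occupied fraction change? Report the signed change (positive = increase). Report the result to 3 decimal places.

-0.375

Balance c(1−p*) = e gives c = e/(1 − 0.83000) = 0.22/0.17000 = 1.29412.
New p* = 0.71 − e/c = 0.71 − 0.33000/1.29412 = 0.45500.
Δp* = 0.45500 − 0.83000 = -0.37500.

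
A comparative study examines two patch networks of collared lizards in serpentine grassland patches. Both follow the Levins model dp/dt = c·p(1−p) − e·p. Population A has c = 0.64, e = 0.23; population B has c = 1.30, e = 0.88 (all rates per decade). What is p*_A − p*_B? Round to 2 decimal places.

A: p*_A = 1 − 0.23/0.64 = 0.6406.
B: p*_B = 1 − 0.88/1.30 = 0.3231.
p*_A − p*_B = 0.6406 − 0.3231 = 0.3175.

0.32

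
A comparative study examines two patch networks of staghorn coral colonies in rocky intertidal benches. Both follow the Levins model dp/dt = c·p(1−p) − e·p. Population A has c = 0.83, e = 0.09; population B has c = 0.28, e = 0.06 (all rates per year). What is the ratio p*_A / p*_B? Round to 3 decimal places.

A: p*_A = 1 − 0.09/0.83 = 0.8916.
B: p*_B = 1 − 0.06/0.28 = 0.7857.
p*_A / p*_B = 0.8916/0.7857 = 1.1347.

1.135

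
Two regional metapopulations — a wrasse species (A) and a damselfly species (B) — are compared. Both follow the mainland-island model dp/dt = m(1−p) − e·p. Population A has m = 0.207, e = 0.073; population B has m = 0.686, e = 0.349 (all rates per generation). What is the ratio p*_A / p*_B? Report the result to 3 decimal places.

A: p*_A = m/(m+e) = 0.207/0.2800 = 0.7393.
B: p*_B = 0.686/1.0350 = 0.6628.
p*_A / p*_B = 0.7393/0.6628 = 1.1154.

1.115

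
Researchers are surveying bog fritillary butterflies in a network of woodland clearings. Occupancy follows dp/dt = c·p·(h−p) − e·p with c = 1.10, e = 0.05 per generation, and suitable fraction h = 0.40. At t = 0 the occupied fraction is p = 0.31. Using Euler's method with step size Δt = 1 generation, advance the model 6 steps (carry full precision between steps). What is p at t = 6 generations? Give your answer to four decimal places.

0.3517

Update rule: p ← p + [c·p·(h−p) − e·p]·Δt with Δt = 1.
  1  |  dp/dt·Δt = +0.015190  |  p_1 = 0.325190
  2  |  dp/dt·Δt = +0.010501  |  p_2 = 0.335691
  3  |  dp/dt·Δt = +0.006962  |  p_3 = 0.342653
  4  |  dp/dt·Δt = +0.004482  |  p_4 = 0.347135
  5  |  dp/dt·Δt = +0.002829  |  p_5 = 0.349965
  6  |  dp/dt·Δt = +0.001763  |  p_6 = 0.351728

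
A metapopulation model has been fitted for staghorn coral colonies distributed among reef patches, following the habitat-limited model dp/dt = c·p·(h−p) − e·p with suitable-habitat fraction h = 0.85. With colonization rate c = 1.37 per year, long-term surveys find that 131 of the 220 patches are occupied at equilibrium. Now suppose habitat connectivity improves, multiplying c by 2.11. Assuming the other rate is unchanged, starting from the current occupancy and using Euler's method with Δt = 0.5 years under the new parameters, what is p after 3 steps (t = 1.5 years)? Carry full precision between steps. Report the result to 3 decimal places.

0.729

Observed p* = 131/220 = 0.59545.
Balance c(h−p*) = e gives e = 1.37×(0.85 − 0.59545) = 0.34873.
Starting from p₀ = 0.59545; update p ← p + (dp/dt)·Δt with the new parameters.
  1  |  dp/dt·Δt = +0.115246  |  p_1 = 0.710701
  2  |  dp/dt·Δt = +0.019169  |  p_2 = 0.729870
  3  |  dp/dt·Δt = -0.000536  |  p_3 = 0.729334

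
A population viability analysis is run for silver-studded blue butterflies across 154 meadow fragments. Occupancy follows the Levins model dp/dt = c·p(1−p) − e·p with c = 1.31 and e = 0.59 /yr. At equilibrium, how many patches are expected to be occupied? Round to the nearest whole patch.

p* = 1 − e/c = 1 − 0.59/1.31 = 0.5496.
Expected occupied patches = N × p* = 154 × 0.5496 = 84.64 ≈ 85.

85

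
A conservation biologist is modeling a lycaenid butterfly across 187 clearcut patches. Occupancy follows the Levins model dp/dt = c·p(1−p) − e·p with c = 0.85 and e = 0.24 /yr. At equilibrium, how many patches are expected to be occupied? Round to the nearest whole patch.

134

p* = 1 − e/c = 1 − 0.24/0.85 = 0.7176.
Expected occupied patches = N × p* = 187 × 0.7176 = 134.20 ≈ 134.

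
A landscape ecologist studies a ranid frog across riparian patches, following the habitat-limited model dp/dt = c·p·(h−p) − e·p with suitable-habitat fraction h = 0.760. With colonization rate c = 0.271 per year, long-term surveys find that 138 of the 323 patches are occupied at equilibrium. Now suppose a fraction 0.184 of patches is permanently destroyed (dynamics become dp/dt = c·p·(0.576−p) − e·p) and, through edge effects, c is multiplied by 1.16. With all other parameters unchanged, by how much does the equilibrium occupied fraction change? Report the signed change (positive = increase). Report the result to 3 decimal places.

-0.138

Observed p* = 138/323 = 0.42724.
Balance c(h−p*) = e gives e = 0.271×(0.76 − 0.42724) = 0.09018.
New p* = 0.576 − e/c = 0.576 − 0.09018/0.31436 = 0.28913.
Δp* = 0.28913 − 0.42724 = -0.13811.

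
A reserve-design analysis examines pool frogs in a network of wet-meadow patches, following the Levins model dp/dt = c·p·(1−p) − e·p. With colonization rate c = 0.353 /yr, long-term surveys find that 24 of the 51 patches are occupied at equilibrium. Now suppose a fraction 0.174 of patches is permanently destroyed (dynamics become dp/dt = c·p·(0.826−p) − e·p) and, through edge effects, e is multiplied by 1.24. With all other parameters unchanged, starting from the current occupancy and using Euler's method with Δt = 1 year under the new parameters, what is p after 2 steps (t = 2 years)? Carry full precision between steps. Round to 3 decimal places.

Observed p* = 24/51 = 0.47059.
Balance c(1−p*) = e gives e = 0.353×(1 − 0.47059) = 0.18688.
Starting from p₀ = 0.47059; update p ← p + (dp/dt)·Δt with the new parameters.
  1  |  dp/dt·Δt = -0.050011  |  p_1 = 0.420577
  2  |  dp/dt·Δt = -0.037271  |  p_2 = 0.383306

0.383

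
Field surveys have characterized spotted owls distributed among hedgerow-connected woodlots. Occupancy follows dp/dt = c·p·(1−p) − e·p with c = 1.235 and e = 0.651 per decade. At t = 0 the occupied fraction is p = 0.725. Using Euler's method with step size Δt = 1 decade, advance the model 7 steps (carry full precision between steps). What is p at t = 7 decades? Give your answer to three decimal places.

0.473

Update rule: p ← p + [c·p·(1−p) − e·p]·Δt with Δt = 1.
step 1: Δp = -0.22575, p = 0.49925
step 2: Δp = -0.01626, p = 0.48299
step 3: Δp = -0.00603, p = 0.47696
step 4: Δp = -0.00240, p = 0.47455
step 5: Δp = -0.00098, p = 0.47357
step 6: Δp = -0.00041, p = 0.47316
step 7: Δp = -0.00017, p = 0.47299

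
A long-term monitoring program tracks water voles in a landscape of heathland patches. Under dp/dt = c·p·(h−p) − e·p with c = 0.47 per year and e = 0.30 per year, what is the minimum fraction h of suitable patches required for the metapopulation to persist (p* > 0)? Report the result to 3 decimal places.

0.638

p* = h − e/c is positive only when h > e/c.
h_min = e/c = 0.30/0.47 = 0.6383.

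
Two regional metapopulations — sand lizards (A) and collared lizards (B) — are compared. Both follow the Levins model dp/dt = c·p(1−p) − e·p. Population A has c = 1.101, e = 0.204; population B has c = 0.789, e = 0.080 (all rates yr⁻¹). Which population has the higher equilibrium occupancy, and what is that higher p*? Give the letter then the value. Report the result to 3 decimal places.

B, 0.899

A: p*_A = 1 − 0.204/1.101 = 0.8147.
B: p*_B = 1 − 0.080/0.789 = 0.8986.
B is higher at 0.8986.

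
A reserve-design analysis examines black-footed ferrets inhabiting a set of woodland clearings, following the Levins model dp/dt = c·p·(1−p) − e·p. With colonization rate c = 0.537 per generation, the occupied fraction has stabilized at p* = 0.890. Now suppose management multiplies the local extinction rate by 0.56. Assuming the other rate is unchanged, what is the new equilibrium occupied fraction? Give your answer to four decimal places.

Balance c(1−p*) = e gives e = 0.537×(1 − 0.89000) = 0.05907.
New p* = 1 − e/c = 1 − 0.03308/0.53700 = 0.93840.

0.9384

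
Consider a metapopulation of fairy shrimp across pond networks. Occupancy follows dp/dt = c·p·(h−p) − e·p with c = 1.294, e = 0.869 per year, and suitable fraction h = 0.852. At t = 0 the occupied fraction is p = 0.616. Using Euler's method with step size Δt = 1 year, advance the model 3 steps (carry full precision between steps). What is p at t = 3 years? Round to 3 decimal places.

Update rule: p ← p + [c·p·(h−p) − e·p]·Δt with Δt = 1.
step 1: Δp = -0.34719, p = 0.26881
step 2: Δp = -0.03074, p = 0.23807
step 3: Δp = -0.01775, p = 0.22032

0.220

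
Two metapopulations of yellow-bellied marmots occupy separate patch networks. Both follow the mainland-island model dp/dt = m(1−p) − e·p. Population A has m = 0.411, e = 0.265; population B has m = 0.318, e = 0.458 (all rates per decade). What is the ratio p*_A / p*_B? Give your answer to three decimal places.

A: p*_A = m/(m+e) = 0.411/0.6760 = 0.6080.
B: p*_B = 0.318/0.7760 = 0.4098.
p*_A / p*_B = 0.6080/0.4098 = 1.4836.

1.484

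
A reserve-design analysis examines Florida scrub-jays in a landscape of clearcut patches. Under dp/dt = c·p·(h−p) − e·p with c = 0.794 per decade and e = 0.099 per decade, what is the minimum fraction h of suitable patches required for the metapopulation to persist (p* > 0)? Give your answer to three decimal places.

0.125

p* = h − e/c is positive only when h > e/c.
h_min = e/c = 0.099/0.794 = 0.1247.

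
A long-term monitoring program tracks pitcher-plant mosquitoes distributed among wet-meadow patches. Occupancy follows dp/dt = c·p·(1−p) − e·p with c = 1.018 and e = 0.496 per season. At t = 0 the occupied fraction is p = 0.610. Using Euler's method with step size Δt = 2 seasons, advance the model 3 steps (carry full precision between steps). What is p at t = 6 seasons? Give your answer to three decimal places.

0.513

Update rule: p ← p + [c·p·(1−p) − e·p]·Δt with Δt = 2.
step 1: Δp = -0.12076, p = 0.48924
step 2: Δp = +0.02343, p = 0.51268
step 3: Δp = +0.00010, p = 0.51277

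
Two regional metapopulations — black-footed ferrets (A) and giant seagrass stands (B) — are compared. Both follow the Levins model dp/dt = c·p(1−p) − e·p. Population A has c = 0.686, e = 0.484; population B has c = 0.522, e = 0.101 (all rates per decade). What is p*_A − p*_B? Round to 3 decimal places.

A: p*_A = 1 − 0.484/0.686 = 0.2945.
B: p*_B = 1 − 0.101/0.522 = 0.8065.
p*_A − p*_B = 0.2945 − 0.8065 = -0.5121.

-0.512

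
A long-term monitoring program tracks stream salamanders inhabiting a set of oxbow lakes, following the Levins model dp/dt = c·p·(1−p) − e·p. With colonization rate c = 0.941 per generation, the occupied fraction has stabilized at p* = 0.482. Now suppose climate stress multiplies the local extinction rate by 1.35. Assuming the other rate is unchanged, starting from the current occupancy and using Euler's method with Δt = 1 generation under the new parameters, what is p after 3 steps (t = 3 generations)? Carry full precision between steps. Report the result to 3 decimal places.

0.341

Balance c(1−p*) = e gives e = 0.941×(1 − 0.48200) = 0.48744.
Starting from p₀ = 0.48200; update p ← p + (dp/dt)·Δt with the new parameters.
step 1: Δp = -0.08223, p = 0.39977
step 2: Δp = -0.03727, p = 0.36250
step 3: Δp = -0.02108, p = 0.34142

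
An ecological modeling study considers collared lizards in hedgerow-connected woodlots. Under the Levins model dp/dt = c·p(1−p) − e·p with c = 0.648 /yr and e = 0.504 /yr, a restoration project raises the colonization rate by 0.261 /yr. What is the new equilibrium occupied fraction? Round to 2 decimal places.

Before: p* = 1 − 0.504/0.648 = 0.2222.
After the change, c = 0.909, e = 0.504, so p* = 1 − 0.504/0.909 = 0.4455.

0.45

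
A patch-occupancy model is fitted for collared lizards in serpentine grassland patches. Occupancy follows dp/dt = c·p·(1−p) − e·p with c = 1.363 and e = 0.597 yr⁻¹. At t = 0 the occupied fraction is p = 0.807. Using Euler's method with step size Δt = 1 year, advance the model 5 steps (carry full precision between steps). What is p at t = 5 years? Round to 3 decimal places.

Update rule: p ← p + [c·p·(1−p) − e·p]·Δt with Δt = 1.
step 1: Δp = -0.26949, p = 0.53751
step 2: Δp = +0.01794, p = 0.55545
step 3: Δp = +0.00496, p = 0.56041
step 4: Δp = +0.00121, p = 0.56162
step 5: Δp = +0.00029, p = 0.56191

0.562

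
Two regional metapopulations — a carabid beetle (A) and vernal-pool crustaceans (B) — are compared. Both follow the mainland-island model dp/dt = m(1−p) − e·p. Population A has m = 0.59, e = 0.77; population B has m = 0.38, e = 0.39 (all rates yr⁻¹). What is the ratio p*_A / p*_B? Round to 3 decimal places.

0.879

A: p*_A = m/(m+e) = 0.59/1.3600 = 0.4338.
B: p*_B = 0.38/0.7700 = 0.4935.
p*_A / p*_B = 0.4338/0.4935 = 0.8791.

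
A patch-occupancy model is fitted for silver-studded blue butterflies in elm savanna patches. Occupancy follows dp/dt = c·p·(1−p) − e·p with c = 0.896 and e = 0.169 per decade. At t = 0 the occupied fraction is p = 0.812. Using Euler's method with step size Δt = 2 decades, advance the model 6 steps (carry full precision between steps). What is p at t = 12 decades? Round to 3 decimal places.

Update rule: p ← p + [c·p·(1−p) − e·p]·Δt with Δt = 2.
  1  |  dp/dt·Δt = -0.000896  |  p_1 = 0.811104
  2  |  dp/dt·Δt = +0.000408  |  p_2 = 0.811511
  3  |  dp/dt·Δt = -0.000185  |  p_3 = 0.811326
  4  |  dp/dt·Δt = +0.000084  |  p_4 = 0.811410
  5  |  dp/dt·Δt = -0.000038  |  p_5 = 0.811372
  6  |  dp/dt·Δt = +0.000017  |  p_6 = 0.811389

0.811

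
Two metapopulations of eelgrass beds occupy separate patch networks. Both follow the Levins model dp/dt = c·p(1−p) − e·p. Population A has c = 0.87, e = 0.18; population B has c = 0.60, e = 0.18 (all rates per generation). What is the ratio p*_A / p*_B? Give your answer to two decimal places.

A: p*_A = 1 − 0.18/0.87 = 0.7931.
B: p*_B = 1 − 0.18/0.60 = 0.7000.
p*_A / p*_B = 0.7931/0.7000 = 1.1330.

1.13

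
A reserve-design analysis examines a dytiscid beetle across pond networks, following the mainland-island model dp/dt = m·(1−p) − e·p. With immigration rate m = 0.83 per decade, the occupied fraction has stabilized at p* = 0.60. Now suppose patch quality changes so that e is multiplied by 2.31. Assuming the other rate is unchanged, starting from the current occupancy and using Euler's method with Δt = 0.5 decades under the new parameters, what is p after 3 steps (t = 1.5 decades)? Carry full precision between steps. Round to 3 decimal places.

Balance m(1−p*) = e·p* gives e = m(1−p*)/p* = 0.83×0.40000/0.60000 = 0.55333.
Starting from p₀ = 0.60000; update p ← p + (dp/dt)·Δt with the new parameters.
  1  |  dp/dt·Δt = -0.217460  |  p_1 = 0.382540
  2  |  dp/dt·Δt = +0.011765  |  p_2 = 0.394305
  3  |  dp/dt·Δt = -0.000636  |  p_3 = 0.393668

0.394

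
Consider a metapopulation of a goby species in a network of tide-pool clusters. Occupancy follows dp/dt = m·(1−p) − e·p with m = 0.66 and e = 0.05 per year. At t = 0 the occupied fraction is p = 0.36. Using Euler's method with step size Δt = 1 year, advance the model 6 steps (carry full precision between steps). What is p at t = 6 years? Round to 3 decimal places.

0.929

Update rule: p ← p + [m·(1−p) − e·p]·Δt with Δt = 1.
t = 1: p = 0.36000 + (+0.40440) = 0.76440
t = 2: p = 0.76440 + (+0.11728) = 0.88168
t = 3: p = 0.88168 + (+0.03401) = 0.91569
t = 4: p = 0.91569 + (+0.00986) = 0.92555
t = 5: p = 0.92555 + (+0.00286) = 0.92841
t = 6: p = 0.92841 + (+0.00083) = 0.92924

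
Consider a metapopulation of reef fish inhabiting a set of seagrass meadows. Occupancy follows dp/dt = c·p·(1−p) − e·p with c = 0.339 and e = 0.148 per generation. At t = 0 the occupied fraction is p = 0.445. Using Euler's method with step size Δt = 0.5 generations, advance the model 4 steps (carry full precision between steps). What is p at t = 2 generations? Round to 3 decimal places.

0.478

Update rule: p ← p + [c·p·(1−p) − e·p]·Δt with Δt = 0.5.
p: 0.44500 → 0.45393  (Δp = +0.00893)
p: 0.45393 → 0.46236  (Δp = +0.00842)
p: 0.46236 → 0.47028  (Δp = +0.00792)
p: 0.47028 → 0.47770  (Δp = +0.00742)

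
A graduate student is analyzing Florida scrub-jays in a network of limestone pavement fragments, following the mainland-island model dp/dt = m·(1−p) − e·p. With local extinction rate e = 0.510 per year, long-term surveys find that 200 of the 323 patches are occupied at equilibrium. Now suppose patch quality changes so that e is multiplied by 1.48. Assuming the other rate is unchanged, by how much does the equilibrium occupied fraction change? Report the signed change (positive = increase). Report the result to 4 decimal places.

Observed p* = 200/323 = 0.61920.
Balance m(1−p*) = e·p* gives m = e·p*/(1−p*) = 0.510×0.61920/0.38080 = 0.82929.
New p* = m/(m+e) = 0.82929/(0.82929+0.75480) = 0.52351.
Δp* = 0.52351 − 0.61920 = -0.09569.

-0.0957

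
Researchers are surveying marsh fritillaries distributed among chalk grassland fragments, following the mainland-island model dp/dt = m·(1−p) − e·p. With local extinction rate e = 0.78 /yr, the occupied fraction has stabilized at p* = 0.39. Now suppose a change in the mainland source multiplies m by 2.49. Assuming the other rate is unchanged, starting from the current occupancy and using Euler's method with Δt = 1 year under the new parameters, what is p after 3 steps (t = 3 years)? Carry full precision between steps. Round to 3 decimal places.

0.853

Balance m(1−p*) = e·p* gives m = e·p*/(1−p*) = 0.78×0.39000/0.61000 = 0.49869.
Starting from p₀ = 0.39000; update p ← p + (dp/dt)·Δt with the new parameters.
p: 0.39000 → 0.84326  (Δp = +0.45326)
p: 0.84326 → 0.38015  (Δp = -0.46311)
p: 0.38015 → 0.85332  (Δp = +0.47317)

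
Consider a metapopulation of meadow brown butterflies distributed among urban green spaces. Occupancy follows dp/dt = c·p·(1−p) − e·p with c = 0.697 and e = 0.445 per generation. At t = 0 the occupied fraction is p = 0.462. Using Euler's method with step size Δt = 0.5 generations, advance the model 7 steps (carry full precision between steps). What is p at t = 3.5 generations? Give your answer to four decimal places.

Update rule: p ← p + [c·p·(1−p) − e·p]·Δt with Δt = 0.5.
t = 0.5: p = 0.46200 + (-0.01617) = 0.44583
t = 1: p = 0.44583 + (-0.01309) = 0.43273
t = 1.5: p = 0.43273 + (-0.01073) = 0.42200
t = 2: p = 0.42200 + (-0.00889) = 0.41311
t = 2.5: p = 0.41311 + (-0.00742) = 0.40569
t = 3: p = 0.40569 + (-0.00624) = 0.39945
t = 3.5: p = 0.39945 + (-0.00528) = 0.39417

0.3942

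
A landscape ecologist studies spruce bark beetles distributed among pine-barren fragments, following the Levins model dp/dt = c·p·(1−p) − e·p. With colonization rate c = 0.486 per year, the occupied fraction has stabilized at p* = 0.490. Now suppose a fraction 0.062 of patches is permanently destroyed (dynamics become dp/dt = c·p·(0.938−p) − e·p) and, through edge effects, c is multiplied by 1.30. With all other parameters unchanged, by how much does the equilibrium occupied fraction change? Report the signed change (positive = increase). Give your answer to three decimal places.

0.056

Balance c(1−p*) = e gives e = 0.486×(1 − 0.49000) = 0.24786.
New p* = 0.938 − e/c = 0.938 − 0.24786/0.63180 = 0.54569.
Δp* = 0.54569 − 0.49000 = +0.05569.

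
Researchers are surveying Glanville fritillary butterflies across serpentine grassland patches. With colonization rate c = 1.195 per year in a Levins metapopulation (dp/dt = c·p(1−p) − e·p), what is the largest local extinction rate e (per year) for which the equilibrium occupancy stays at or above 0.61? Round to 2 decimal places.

0.47

1 − e/c ≥ 0.61 ⇒ e ≤ c(1 − 0.61) = 1.195 × 0.3900.
e_max = 0.4661.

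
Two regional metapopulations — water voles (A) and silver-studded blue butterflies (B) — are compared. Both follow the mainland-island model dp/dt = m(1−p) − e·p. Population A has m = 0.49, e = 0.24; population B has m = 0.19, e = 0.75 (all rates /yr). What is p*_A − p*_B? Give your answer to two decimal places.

A: p*_A = m/(m+e) = 0.49/0.7300 = 0.6712.
B: p*_B = 0.19/0.9400 = 0.2021.
p*_A − p*_B = 0.6712 − 0.2021 = 0.4691.

0.47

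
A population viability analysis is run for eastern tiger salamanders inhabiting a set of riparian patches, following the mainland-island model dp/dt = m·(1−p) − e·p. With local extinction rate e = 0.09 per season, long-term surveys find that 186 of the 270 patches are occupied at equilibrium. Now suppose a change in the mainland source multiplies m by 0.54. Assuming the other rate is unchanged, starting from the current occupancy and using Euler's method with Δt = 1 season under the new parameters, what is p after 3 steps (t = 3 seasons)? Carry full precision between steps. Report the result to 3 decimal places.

0.619

Observed p* = 186/270 = 0.68889.
Balance m(1−p*) = e·p* gives m = e·p*/(1−p*) = 0.09×0.68889/0.31111 = 0.19929.
Starting from p₀ = 0.68889; update p ← p + (dp/dt)·Δt with the new parameters.
t = 1: p = 0.68889 + (-0.02852) = 0.66037
t = 2: p = 0.66037 + (-0.02288) = 0.63748
t = 3: p = 0.63748 + (-0.01836) = 0.61912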